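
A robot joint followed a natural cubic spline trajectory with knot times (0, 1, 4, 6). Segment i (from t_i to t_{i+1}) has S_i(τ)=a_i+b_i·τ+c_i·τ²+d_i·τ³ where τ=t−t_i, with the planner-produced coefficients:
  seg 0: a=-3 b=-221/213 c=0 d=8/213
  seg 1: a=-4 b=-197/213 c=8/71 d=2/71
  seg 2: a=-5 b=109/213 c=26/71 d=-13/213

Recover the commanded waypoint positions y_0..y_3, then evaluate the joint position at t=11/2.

y_0 = S_0(0) = a_0 = -3
y_1 = S_1(0) = a_1 = -4
y_2 = S_2(0) = a_2 = -5
y_3 = S_2(2) = -3
t_q=11/2 is in segment 2 (τ=3/2); S_2(τ)=-2053/568

y_0=-3 y_1=-4 y_2=-5 y_3=-3
S(11/2) = -2053/568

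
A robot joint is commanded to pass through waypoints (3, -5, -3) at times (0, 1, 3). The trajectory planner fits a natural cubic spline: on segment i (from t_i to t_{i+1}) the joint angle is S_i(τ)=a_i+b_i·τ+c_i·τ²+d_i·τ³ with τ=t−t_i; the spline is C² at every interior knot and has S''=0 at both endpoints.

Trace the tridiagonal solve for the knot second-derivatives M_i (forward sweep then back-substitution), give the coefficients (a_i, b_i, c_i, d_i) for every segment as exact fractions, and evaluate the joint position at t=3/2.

Δ: Δ0=-8, Δ1=1
row 1: diag=6, rhs=54; c'=1/3, d'=9
back: M1=9
M: M0=0, M1=9, M2=0
seg 0: a=3, c=M0/2=0, d=(M1−M0)/(6·1)=3/2, b=Δ0−h0·(2M0+M1)/6=-19/2
seg 1: a=-5, c=M1/2=9/2, d=(M2−M1)/(6·2)=-3/4, b=Δ1−h1·(2M1+M2)/6=-5
t_q=3/2 → seg 1, τ=1/2; S=-5+-5·τ+9/2·τ²+-3/4·τ³=-207/32

  seg 0: a=3 b=-19/2 c=0 d=3/2
  seg 1: a=-5 b=-5 c=9/2 d=-3/4
S(3/2) = -207/32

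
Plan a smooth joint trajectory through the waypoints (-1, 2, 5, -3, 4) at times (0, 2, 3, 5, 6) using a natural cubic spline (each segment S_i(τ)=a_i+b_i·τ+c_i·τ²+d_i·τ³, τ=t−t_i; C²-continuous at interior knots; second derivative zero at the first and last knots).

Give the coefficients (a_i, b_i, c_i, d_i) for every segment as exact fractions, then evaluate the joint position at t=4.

Δ: Δ0=3/2, Δ1=3, Δ2=-4, Δ3=7
row 1: diag=6, rhs=9; c'=1/6, d'=3/2
row 2: denom=6−1·1/6=35/6; d'=(-42−1·3/2)/(35/6)=-261/35
row 3: denom=6−2·12/35=186/35; d'=(66−2·-261/35)/(186/35)=472/31
back: M3=472/31
back: M2=-261/35−12/35·472/31=-393/31
back: M1=3/2−1/6·-393/31=112/31
M: M0=0, M1=112/31, M2=-393/31, M3=472/31, M4=0
seg 0: a=-1, c=M0/2=0, d=(M1−M0)/(6·2)=28/93, b=Δ0−h0·(2M0+M1)/6=55/186
seg 1: a=2, c=M1/2=56/31, d=(M2−M1)/(6·1)=-505/186, b=Δ1−h1·(2M1+M2)/6=727/186
seg 2: a=5, c=M2/2=-393/62, d=(M3−M2)/(6·2)=865/372, b=Δ2−h2·(2M2+M3)/6=-58/93
seg 3: a=-3, c=M3/2=236/31, d=(M4−M3)/(6·1)=-236/93, b=Δ3−h3·(2M3+M4)/6=179/93
t_q=4 → seg 2, τ=1; S=5+-58/93·τ+-393/62·τ²+865/372·τ³=45/124

  seg 0: a=-1 b=55/186 c=0 d=28/93
  seg 1: a=2 b=727/186 c=56/31 d=-505/186
  seg 2: a=5 b=-58/93 c=-393/62 d=865/372
  seg 3: a=-3 b=179/93 c=236/31 d=-236/93
S(4) = 45/124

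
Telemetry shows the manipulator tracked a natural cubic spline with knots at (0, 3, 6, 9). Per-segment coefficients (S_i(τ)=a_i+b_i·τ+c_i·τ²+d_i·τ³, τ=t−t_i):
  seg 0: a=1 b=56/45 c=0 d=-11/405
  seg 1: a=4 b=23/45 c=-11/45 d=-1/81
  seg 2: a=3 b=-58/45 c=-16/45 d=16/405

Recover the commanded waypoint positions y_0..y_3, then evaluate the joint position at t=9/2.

y_0 = S_0(0) = a_0 = 1
y_1 = S_1(0) = a_1 = 4
y_2 = S_2(0) = a_2 = 3
y_3 = S_2(3) = -3
t_q=9/2 is in segment 1 (τ=3/2); S_1(τ)=167/40

y_0=1 y_1=4 y_2=3 y_3=-3
S(9/2) = 167/40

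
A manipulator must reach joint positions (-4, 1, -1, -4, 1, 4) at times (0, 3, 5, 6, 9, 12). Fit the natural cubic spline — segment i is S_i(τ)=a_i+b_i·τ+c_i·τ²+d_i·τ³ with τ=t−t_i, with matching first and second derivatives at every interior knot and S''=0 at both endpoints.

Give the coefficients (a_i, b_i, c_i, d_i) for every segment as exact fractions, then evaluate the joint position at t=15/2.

  seg 0: a=-4 b=221/99 c=0 d=-56/891
  seg 1: a=1 b=53/99 c=-56/99 d=-10/99
  seg 2: a=-1 b=-97/33 c=-116/99 d=10/9
  seg 3: a=-4 b=-193/99 c=214/99 d=-284/891
  seg 4: a=1 b=239/99 c=-70/99 d=70/891
S(15/2) = -69/22

Δ: Δ0=5/3, Δ1=-1, Δ2=-3, Δ3=5/3, Δ4=1
row 1: diag=10, rhs=-16; c'=1/5, d'=-8/5
row 2: denom=6−2·1/5=28/5; d'=(-12−2·-8/5)/(28/5)=-11/7
row 3: denom=8−1·5/28=219/28; d'=(28−1·-11/7)/(219/28)=276/73
row 4: denom=12−3·28/73=792/73; d'=(-4−3·276/73)/(792/73)=-140/99
back: M4=-140/99
back: M3=276/73−28/73·-140/99=428/99
back: M2=-11/7−5/28·428/99=-232/99
back: M1=-8/5−1/5·-232/99=-112/99
M: M0=0, M1=-112/99, M2=-232/99, M3=428/99, M4=-140/99, M5=0
seg 0: a=-4, c=M0/2=0, d=(M1−M0)/(6·3)=-56/891, b=Δ0−h0·(2M0+M1)/6=221/99
seg 1: a=1, c=M1/2=-56/99, d=(M2−M1)/(6·2)=-10/99, b=Δ1−h1·(2M1+M2)/6=53/99
seg 2: a=-1, c=M2/2=-116/99, d=(M3−M2)/(6·1)=10/9, b=Δ2−h2·(2M2+M3)/6=-97/33
seg 3: a=-4, c=M3/2=214/99, d=(M4−M3)/(6·3)=-284/891, b=Δ3−h3·(2M3+M4)/6=-193/99
seg 4: a=1, c=M4/2=-70/99, d=(M5−M4)/(6·3)=70/891, b=Δ4−h4·(2M4+M5)/6=239/99
t_q=15/2 → seg 3, τ=3/2; S=-4+-193/99·τ+214/99·τ²+-284/891·τ³=-69/22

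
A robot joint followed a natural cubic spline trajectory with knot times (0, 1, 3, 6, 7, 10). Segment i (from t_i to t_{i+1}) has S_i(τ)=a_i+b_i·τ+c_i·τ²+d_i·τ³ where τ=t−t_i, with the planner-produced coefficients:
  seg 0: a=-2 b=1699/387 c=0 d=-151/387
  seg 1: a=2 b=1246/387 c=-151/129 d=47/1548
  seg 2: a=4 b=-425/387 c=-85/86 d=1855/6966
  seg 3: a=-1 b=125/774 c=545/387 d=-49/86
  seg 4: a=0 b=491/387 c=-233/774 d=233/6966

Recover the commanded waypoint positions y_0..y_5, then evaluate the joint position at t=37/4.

y_0=-2 y_1=2 y_2=4 y_3=-1 y_4=0 y_5=2
S(37/4) = 9421/5504

y_0 = S_0(0) = a_0 = -2
y_1 = S_1(0) = a_1 = 2
y_2 = S_2(0) = a_2 = 4
y_3 = S_3(0) = a_3 = -1
y_4 = S_4(0) = a_4 = 0
y_5 = S_4(3) = 2
t_q=37/4 is in segment 4 (τ=9/4); S_4(τ)=9421/5504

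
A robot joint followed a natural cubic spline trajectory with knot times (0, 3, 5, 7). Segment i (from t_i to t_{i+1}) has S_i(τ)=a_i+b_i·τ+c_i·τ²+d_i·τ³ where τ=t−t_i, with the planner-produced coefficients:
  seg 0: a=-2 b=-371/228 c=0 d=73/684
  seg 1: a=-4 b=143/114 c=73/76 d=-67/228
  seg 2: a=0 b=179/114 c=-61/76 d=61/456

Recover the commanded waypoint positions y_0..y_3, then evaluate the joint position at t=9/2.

y_0 = S_0(0) = a_0 = -2
y_1 = S_1(0) = a_1 = -4
y_2 = S_2(0) = a_2 = 0
y_3 = S_2(2) = 1
t_q=9/2 is in segment 1 (τ=3/2); S_1(τ)=-577/608

y_0=-2 y_1=-4 y_2=0 y_3=1
S(9/2) = -577/608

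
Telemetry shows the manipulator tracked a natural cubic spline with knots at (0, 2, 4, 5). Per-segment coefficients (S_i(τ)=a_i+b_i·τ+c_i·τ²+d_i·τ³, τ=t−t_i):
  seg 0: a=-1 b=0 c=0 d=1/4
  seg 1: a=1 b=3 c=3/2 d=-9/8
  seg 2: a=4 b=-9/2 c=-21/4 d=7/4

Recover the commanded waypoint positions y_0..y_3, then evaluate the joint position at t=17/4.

y_0 = S_0(0) = a_0 = -1
y_1 = S_1(0) = a_1 = 1
y_2 = S_2(0) = a_2 = 4
y_3 = S_2(1) = -4
t_q=17/4 is in segment 2 (τ=1/4); S_2(τ)=659/256

y_0=-1 y_1=1 y_2=4 y_3=-4
S(17/4) = 659/256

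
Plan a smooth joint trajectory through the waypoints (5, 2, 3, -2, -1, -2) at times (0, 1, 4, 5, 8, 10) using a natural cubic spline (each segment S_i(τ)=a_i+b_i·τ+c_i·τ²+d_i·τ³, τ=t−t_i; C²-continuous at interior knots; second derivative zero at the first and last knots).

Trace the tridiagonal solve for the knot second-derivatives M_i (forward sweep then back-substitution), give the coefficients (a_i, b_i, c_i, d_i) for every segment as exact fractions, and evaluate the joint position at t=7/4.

  seg 0: a=5 b=-3253/850 c=0 d=703/850
  seg 1: a=2 b=-572/425 c=2109/850 d=-14699/22950
  seg 2: a=3 b=-3189/850 c=-4186/1275 d=5189/2550
  seg 3: a=-2 b=-316/75 c=1439/510 d=-9991/22950
  seg 4: a=-1 b=2453/2550 c=-466/425 d=233/1275
S(7/4) = 115113/54400

Δ: Δ0=-3, Δ1=1/3, Δ2=-5, Δ3=1/3, Δ4=-1/2
row 1: diag=8, rhs=20; c'=3/8, d'=5/2
row 2: denom=8−3·3/8=55/8; d'=(-32−3·5/2)/(55/8)=-316/55
row 3: denom=8−1·8/55=432/55; d'=(32−1·-316/55)/(432/55)=173/36
row 4: denom=10−3·55/144=425/48; d'=(-5−3·173/36)/(425/48)=-932/425
back: M4=-932/425
back: M3=173/36−55/144·-932/425=1439/255
back: M2=-316/55−8/55·1439/255=-8372/1275
back: M1=5/2−3/8·-8372/1275=2109/425
M: M0=0, M1=2109/425, M2=-8372/1275, M3=1439/255, M4=-932/425, M5=0
seg 0: a=5, c=M0/2=0, d=(M1−M0)/(6·1)=703/850, b=Δ0−h0·(2M0+M1)/6=-3253/850
seg 1: a=2, c=M1/2=2109/850, d=(M2−M1)/(6·3)=-14699/22950, b=Δ1−h1·(2M1+M2)/6=-572/425
seg 2: a=3, c=M2/2=-4186/1275, d=(M3−M2)/(6·1)=5189/2550, b=Δ2−h2·(2M2+M3)/6=-3189/850
seg 3: a=-2, c=M3/2=1439/510, d=(M4−M3)/(6·3)=-9991/22950, b=Δ3−h3·(2M3+M4)/6=-316/75
seg 4: a=-1, c=M4/2=-466/425, d=(M5−M4)/(6·2)=233/1275, b=Δ4−h4·(2M4+M5)/6=2453/2550
t_q=7/4 → seg 1, τ=3/4; S=2+-572/425·τ+2109/850·τ²+-14699/22950·τ³=115113/54400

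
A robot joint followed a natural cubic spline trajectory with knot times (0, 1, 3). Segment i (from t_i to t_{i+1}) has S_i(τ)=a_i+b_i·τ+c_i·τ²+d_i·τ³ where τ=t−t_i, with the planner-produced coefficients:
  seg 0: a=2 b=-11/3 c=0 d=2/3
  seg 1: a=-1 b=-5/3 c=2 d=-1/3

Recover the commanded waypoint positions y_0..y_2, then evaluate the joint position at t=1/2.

y_0=2 y_1=-1 y_2=1
S(1/2) = 1/4

y_0 = S_0(0) = a_0 = 2
y_1 = S_1(0) = a_1 = -1
y_2 = S_1(2) = 1
t_q=1/2 is in segment 0 (τ=1/2); S_0(τ)=1/4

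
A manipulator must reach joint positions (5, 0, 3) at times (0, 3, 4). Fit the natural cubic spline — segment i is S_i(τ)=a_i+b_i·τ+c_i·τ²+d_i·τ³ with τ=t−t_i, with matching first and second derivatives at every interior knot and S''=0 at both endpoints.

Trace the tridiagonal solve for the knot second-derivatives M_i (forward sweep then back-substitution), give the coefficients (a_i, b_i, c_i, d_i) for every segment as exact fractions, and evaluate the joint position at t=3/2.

Δ: Δ0=-5/3, Δ1=3
row 1: diag=8, rhs=28; c'=1/8, d'=7/2
back: M1=7/2
M: M0=0, M1=7/2, M2=0
seg 0: a=5, c=M0/2=0, d=(M1−M0)/(6·3)=7/36, b=Δ0−h0·(2M0+M1)/6=-41/12
seg 1: a=0, c=M1/2=7/4, d=(M2−M1)/(6·1)=-7/12, b=Δ1−h1·(2M1+M2)/6=11/6
t_q=3/2 → seg 0, τ=3/2; S=5+-41/12·τ+0·τ²+7/36·τ³=17/32

  seg 0: a=5 b=-41/12 c=0 d=7/36
  seg 1: a=0 b=11/6 c=7/4 d=-7/12
S(3/2) = 17/32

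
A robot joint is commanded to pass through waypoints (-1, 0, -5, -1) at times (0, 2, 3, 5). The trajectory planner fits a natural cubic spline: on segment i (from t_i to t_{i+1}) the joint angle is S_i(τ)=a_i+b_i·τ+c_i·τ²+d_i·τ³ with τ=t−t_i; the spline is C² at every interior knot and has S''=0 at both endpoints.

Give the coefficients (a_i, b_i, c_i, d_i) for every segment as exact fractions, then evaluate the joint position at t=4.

Δ: Δ0=1/2, Δ1=-5, Δ2=2
row 1: diag=6, rhs=-33; c'=1/6, d'=-11/2
row 2: denom=6−1·1/6=35/6; d'=(42−1·-11/2)/(35/6)=57/7
back: M2=57/7
back: M1=-11/2−1/6·57/7=-48/7
M: M0=0, M1=-48/7, M2=57/7, M3=0
seg 0: a=-1, c=M0/2=0, d=(M1−M0)/(6·2)=-4/7, b=Δ0−h0·(2M0+M1)/6=39/14
seg 1: a=0, c=M1/2=-24/7, d=(M2−M1)/(6·1)=5/2, b=Δ1−h1·(2M1+M2)/6=-57/14
seg 2: a=-5, c=M2/2=57/14, d=(M3−M2)/(6·2)=-19/28, b=Δ2−h2·(2M2+M3)/6=-24/7
t_q=4 → seg 2, τ=1; S=-5+-24/7·τ+57/14·τ²+-19/28·τ³=-141/28

  seg 0: a=-1 b=39/14 c=0 d=-4/7
  seg 1: a=0 b=-57/14 c=-24/7 d=5/2
  seg 2: a=-5 b=-24/7 c=57/14 d=-19/28
S(4) = -141/28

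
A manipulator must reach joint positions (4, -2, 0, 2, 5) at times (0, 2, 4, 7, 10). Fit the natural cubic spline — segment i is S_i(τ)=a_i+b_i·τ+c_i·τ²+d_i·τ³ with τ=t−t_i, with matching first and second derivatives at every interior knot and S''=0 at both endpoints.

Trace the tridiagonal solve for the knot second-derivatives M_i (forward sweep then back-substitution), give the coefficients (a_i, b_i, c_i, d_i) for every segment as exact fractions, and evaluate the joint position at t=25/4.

  seg 0: a=4 b=-857/210 c=0 d=227/840
  seg 1: a=-2 b=-88/105 c=227/140 d=-59/168
  seg 2: a=0 b=43/30 c=-17/35 d=29/378
  seg 3: a=2 b=62/105 c=43/210 d=-43/1890
S(25/4) = 7347/4480

Δ: Δ0=-3, Δ1=1, Δ2=2/3, Δ3=1
row 1: diag=8, rhs=24; c'=1/4, d'=3
row 2: denom=10−2·1/4=19/2; d'=(-2−2·3)/(19/2)=-16/19
row 3: denom=12−3·6/19=210/19; d'=(2−3·-16/19)/(210/19)=43/105
back: M3=43/105
back: M2=-16/19−6/19·43/105=-34/35
back: M1=3−1/4·-34/35=227/70
M: M0=0, M1=227/70, M2=-34/35, M3=43/105, M4=0
seg 0: a=4, c=M0/2=0, d=(M1−M0)/(6·2)=227/840, b=Δ0−h0·(2M0+M1)/6=-857/210
seg 1: a=-2, c=M1/2=227/140, d=(M2−M1)/(6·2)=-59/168, b=Δ1−h1·(2M1+M2)/6=-88/105
seg 2: a=0, c=M2/2=-17/35, d=(M3−M2)/(6·3)=29/378, b=Δ2−h2·(2M2+M3)/6=43/30
seg 3: a=2, c=M3/2=43/210, d=(M4−M3)/(6·3)=-43/1890, b=Δ3−h3·(2M3+M4)/6=62/105
t_q=25/4 → seg 2, τ=9/4; S=0+43/30·τ+-17/35·τ²+29/378·τ³=7347/4480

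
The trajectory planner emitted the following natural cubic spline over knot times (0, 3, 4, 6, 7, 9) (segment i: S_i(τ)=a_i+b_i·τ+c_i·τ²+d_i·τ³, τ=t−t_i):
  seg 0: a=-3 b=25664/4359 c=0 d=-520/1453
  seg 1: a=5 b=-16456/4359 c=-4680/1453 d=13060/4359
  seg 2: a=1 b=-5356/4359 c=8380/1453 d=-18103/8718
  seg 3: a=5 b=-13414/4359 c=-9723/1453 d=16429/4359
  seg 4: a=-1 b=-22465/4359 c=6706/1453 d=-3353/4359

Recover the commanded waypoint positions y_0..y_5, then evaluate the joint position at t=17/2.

y_0=-3 y_1=5 y_2=1 y_3=5 y_4=-1 y_5=1
S(17/2) = -10953/11624

y_0 = S_0(0) = a_0 = -3
y_1 = S_1(0) = a_1 = 5
y_2 = S_2(0) = a_2 = 1
y_3 = S_3(0) = a_3 = 5
y_4 = S_4(0) = a_4 = -1
y_5 = S_4(2) = 1
t_q=17/2 is in segment 4 (τ=3/2); S_4(τ)=-10953/11624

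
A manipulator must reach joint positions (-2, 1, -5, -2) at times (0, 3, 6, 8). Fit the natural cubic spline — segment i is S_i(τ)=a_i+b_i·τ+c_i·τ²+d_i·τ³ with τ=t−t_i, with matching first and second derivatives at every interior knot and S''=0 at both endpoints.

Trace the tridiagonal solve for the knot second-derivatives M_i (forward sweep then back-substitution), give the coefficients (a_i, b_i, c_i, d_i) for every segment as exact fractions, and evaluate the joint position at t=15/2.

Δ: Δ0=1, Δ1=-2, Δ2=3/2
row 1: diag=12, rhs=-18; c'=1/4, d'=-3/2
row 2: denom=10−3·1/4=37/4; d'=(21−3·-3/2)/(37/4)=102/37
back: M2=102/37
back: M1=-3/2−1/4·102/37=-81/37
M: M0=0, M1=-81/37, M2=102/37, M3=0
seg 0: a=-2, c=M0/2=0, d=(M1−M0)/(6·3)=-9/74, b=Δ0−h0·(2M0+M1)/6=155/74
seg 1: a=1, c=M1/2=-81/74, d=(M2−M1)/(6·3)=61/222, b=Δ1−h1·(2M1+M2)/6=-44/37
seg 2: a=-5, c=M2/2=51/37, d=(M3−M2)/(6·2)=-17/74, b=Δ2−h2·(2M2+M3)/6=-25/74
t_q=15/2 → seg 2, τ=3/2; S=-5+-25/74·τ+51/37·τ²+-17/74·τ³=-1883/592

  seg 0: a=-2 b=155/74 c=0 d=-9/74
  seg 1: a=1 b=-44/37 c=-81/74 d=61/222
  seg 2: a=-5 b=-25/74 c=51/37 d=-17/74
S(15/2) = -1883/592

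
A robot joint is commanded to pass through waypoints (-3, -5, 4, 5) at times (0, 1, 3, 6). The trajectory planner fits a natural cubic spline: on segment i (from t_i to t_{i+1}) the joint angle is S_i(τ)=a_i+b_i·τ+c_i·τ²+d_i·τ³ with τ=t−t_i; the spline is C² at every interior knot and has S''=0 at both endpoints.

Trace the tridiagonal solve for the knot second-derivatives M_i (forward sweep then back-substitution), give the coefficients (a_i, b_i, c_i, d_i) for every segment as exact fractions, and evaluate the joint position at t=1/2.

Δ: Δ0=-2, Δ1=9/2, Δ2=1/3
row 1: diag=6, rhs=39; c'=1/3, d'=13/2
row 2: denom=10−2·1/3=28/3; d'=(-25−2·13/2)/(28/3)=-57/14
back: M2=-57/14
back: M1=13/2−1/3·-57/14=55/7
M: M0=0, M1=55/7, M2=-57/14, M3=0
seg 0: a=-3, c=M0/2=0, d=(M1−M0)/(6·1)=55/42, b=Δ0−h0·(2M0+M1)/6=-139/42
seg 1: a=-5, c=M1/2=55/14, d=(M2−M1)/(6·2)=-167/168, b=Δ1−h1·(2M1+M2)/6=13/21
seg 2: a=4, c=M2/2=-57/28, d=(M3−M2)/(6·3)=19/84, b=Δ2−h2·(2M2+M3)/6=185/42
t_q=1/2 → seg 0, τ=1/2; S=-3+-139/42·τ+0·τ²+55/42·τ³=-503/112

  seg 0: a=-3 b=-139/42 c=0 d=55/42
  seg 1: a=-5 b=13/21 c=55/14 d=-167/168
  seg 2: a=4 b=185/42 c=-57/28 d=19/84
S(1/2) = -503/112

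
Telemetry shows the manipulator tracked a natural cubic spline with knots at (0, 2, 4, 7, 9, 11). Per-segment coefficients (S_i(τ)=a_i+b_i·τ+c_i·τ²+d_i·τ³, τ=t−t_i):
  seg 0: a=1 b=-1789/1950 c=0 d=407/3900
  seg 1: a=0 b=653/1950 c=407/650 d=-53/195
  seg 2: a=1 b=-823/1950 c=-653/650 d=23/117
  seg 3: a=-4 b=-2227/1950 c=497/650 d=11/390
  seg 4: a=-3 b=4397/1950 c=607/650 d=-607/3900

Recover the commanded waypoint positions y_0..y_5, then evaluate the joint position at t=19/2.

y_0=1 y_1=0 y_2=1 y_3=-4 y_4=-3 y_5=4
S(19/2) = -17249/10400

y_0 = S_0(0) = a_0 = 1
y_1 = S_1(0) = a_1 = 0
y_2 = S_2(0) = a_2 = 1
y_3 = S_3(0) = a_3 = -4
y_4 = S_4(0) = a_4 = -3
y_5 = S_4(2) = 4
t_q=19/2 is in segment 4 (τ=1/2); S_4(τ)=-17249/10400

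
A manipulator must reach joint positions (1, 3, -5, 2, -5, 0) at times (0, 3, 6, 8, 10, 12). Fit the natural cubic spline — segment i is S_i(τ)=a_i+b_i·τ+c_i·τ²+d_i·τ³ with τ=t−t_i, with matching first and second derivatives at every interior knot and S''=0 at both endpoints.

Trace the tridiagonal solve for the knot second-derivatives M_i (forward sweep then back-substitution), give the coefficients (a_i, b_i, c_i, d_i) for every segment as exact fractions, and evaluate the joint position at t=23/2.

Δ: Δ0=2/3, Δ1=-8/3, Δ2=7/2, Δ3=-7/2, Δ4=5/2
row 1: diag=12, rhs=-20; c'=1/4, d'=-5/3
row 2: denom=10−3·1/4=37/4; d'=(37−3·-5/3)/(37/4)=168/37
row 3: denom=8−2·8/37=280/37; d'=(-42−2·168/37)/(280/37)=-27/4
row 4: denom=8−2·37/140=523/70; d'=(36−2·-27/4)/(523/70)=3465/523
back: M4=3465/523
back: M3=-27/4−37/140·3465/523=-4446/523
back: M2=168/37−8/37·-4446/523=3336/523
back: M1=-5/3−1/4·3336/523=-5117/1569
M: M0=0, M1=-5117/1569, M2=3336/523, M3=-4446/523, M4=3465/523, M5=0
seg 0: a=1, c=M0/2=0, d=(M1−M0)/(6·3)=-5117/28242, b=Δ0−h0·(2M0+M1)/6=2403/1046
seg 1: a=3, c=M1/2=-5117/3138, d=(M2−M1)/(6·3)=15125/28242, b=Δ1−h1·(2M1+M2)/6=-1357/523
seg 2: a=-5, c=M2/2=1668/523, d=(M3−M2)/(6·2)=-1297/1046, b=Δ2−h2·(2M2+M3)/6=2177/1046
seg 3: a=2, c=M3/2=-2223/523, d=(M4−M3)/(6·2)=2637/2092, b=Δ3−h3·(2M3+M4)/6=-43/1046
seg 4: a=-5, c=M4/2=3465/1046, d=(M5−M4)/(6·2)=-1155/2092, b=Δ4−h4·(2M4+M5)/6=-2005/1046
t_q=23/2 → seg 4, τ=3/2; S=-5+-2005/1046·τ+3465/1046·τ²+-1155/2092·τ³=-38245/16736

  seg 0: a=1 b=2403/1046 c=0 d=-5117/28242
  seg 1: a=3 b=-1357/523 c=-5117/3138 d=15125/28242
  seg 2: a=-5 b=2177/1046 c=1668/523 d=-1297/1046
  seg 3: a=2 b=-43/1046 c=-2223/523 d=2637/2092
  seg 4: a=-5 b=-2005/1046 c=3465/1046 d=-1155/2092
S(23/2) = -38245/16736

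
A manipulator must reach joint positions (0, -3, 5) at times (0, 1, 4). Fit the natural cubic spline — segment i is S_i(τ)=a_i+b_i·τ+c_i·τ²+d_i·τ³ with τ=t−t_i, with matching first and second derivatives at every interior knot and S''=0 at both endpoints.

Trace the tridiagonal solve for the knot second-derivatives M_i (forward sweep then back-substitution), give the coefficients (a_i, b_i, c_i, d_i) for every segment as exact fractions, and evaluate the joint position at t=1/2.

Δ: Δ0=-3, Δ1=8/3
row 1: diag=8, rhs=34; c'=3/8, d'=17/4
back: M1=17/4
M: M0=0, M1=17/4, M2=0
seg 0: a=0, c=M0/2=0, d=(M1−M0)/(6·1)=17/24, b=Δ0−h0·(2M0+M1)/6=-89/24
seg 1: a=-3, c=M1/2=17/8, d=(M2−M1)/(6·3)=-17/72, b=Δ1−h1·(2M1+M2)/6=-19/12
t_q=1/2 → seg 0, τ=1/2; S=0+-89/24·τ+0·τ²+17/24·τ³=-113/64

  seg 0: a=0 b=-89/24 c=0 d=17/24
  seg 1: a=-3 b=-19/12 c=17/8 d=-17/72
S(1/2) = -113/64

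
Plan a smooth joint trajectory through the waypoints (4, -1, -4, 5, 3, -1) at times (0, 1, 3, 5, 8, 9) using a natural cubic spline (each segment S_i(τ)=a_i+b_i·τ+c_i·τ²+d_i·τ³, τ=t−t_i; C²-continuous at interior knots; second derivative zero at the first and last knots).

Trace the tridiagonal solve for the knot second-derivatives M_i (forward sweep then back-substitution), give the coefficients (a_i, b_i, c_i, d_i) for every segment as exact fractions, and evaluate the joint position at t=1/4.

Δ: Δ0=-5, Δ1=-3/2, Δ2=9/2, Δ3=-2/3, Δ4=-4
row 1: diag=6, rhs=21; c'=1/3, d'=7/2
row 2: denom=8−2·1/3=22/3; d'=(36−2·7/2)/(22/3)=87/22
row 3: denom=10−2·3/11=104/11; d'=(-31−2·87/22)/(104/11)=-107/26
row 4: denom=8−3·33/104=733/104; d'=(-20−3·-107/26)/(733/104)=-796/733
back: M4=-796/733
back: M3=-107/26−33/104·-796/733=-2764/733
back: M2=87/22−3/11·-2764/733=7305/1466
back: M1=7/2−1/3·7305/1466=1348/733
M: M0=0, M1=1348/733, M2=7305/1466, M3=-2764/733, M4=-796/733, M5=0
seg 0: a=4, c=M0/2=0, d=(M1−M0)/(6·1)=674/2199, b=Δ0−h0·(2M0+M1)/6=-11669/2199
seg 1: a=-1, c=M1/2=674/733, d=(M2−M1)/(6·2)=4609/17592, b=Δ1−h1·(2M1+M2)/6=-9647/2199
seg 2: a=-4, c=M2/2=7305/2932, d=(M3−M2)/(6·2)=-12833/17592, b=Δ2−h2·(2M2+M3)/6=10709/4398
seg 3: a=5, c=M3/2=-1382/733, d=(M4−M3)/(6·3)=328/2199, b=Δ3−h3·(2M3+M4)/6=8020/2199
seg 4: a=3, c=M4/2=-398/733, d=(M5−M4)/(6·1)=398/2199, b=Δ4−h4·(2M4+M5)/6=-8000/2199
t_q=1/4 → seg 0, τ=1/4; S=4+-11669/2199·τ+0·τ²+674/2199·τ³=62819/23456

  seg 0: a=4 b=-11669/2199 c=0 d=674/2199
  seg 1: a=-1 b=-9647/2199 c=674/733 d=4609/17592
  seg 2: a=-4 b=10709/4398 c=7305/2932 d=-12833/17592
  seg 3: a=5 b=8020/2199 c=-1382/733 d=328/2199
  seg 4: a=3 b=-8000/2199 c=-398/733 d=398/2199
S(1/4) = 62819/23456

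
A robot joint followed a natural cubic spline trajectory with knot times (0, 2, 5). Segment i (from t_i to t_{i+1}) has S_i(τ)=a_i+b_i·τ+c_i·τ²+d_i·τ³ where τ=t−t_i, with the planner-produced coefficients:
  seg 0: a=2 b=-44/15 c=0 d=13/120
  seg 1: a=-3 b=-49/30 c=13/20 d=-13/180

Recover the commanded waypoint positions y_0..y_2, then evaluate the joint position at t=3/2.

y_0=2 y_1=-3 y_2=-4
S(3/2) = -651/320

y_0 = S_0(0) = a_0 = 2
y_1 = S_1(0) = a_1 = -3
y_2 = S_1(3) = -4
t_q=3/2 is in segment 0 (τ=3/2); S_0(τ)=-651/320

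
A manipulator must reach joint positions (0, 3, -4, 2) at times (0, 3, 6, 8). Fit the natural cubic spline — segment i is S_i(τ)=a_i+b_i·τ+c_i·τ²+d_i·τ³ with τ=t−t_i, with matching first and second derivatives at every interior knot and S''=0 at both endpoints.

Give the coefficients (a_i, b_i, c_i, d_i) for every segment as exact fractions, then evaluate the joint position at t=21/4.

  seg 0: a=0 b=7/3 c=0 d=-4/27
  seg 1: a=3 b=-5/3 c=-4/3 d=10/27
  seg 2: a=-4 b=1/3 c=2 d=-1/3
S(21/4) = -105/32

Δ: Δ0=1, Δ1=-7/3, Δ2=3
row 1: diag=12, rhs=-20; c'=1/4, d'=-5/3
row 2: denom=10−3·1/4=37/4; d'=(32−3·-5/3)/(37/4)=4
back: M2=4
back: M1=-5/3−1/4·4=-8/3
M: M0=0, M1=-8/3, M2=4, M3=0
seg 0: a=0, c=M0/2=0, d=(M1−M0)/(6·3)=-4/27, b=Δ0−h0·(2M0+M1)/6=7/3
seg 1: a=3, c=M1/2=-4/3, d=(M2−M1)/(6·3)=10/27, b=Δ1−h1·(2M1+M2)/6=-5/3
seg 2: a=-4, c=M2/2=2, d=(M3−M2)/(6·2)=-1/3, b=Δ2−h2·(2M2+M3)/6=1/3
t_q=21/4 → seg 1, τ=9/4; S=3+-5/3·τ+-4/3·τ²+10/27·τ³=-105/32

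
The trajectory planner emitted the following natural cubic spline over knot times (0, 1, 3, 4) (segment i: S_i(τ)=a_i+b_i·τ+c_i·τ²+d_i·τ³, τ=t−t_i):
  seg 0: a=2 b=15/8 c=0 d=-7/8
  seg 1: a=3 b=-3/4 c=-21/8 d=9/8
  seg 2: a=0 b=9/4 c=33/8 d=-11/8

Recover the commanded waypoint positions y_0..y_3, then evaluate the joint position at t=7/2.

y_0=2 y_1=3 y_2=0 y_3=5
S(7/2) = 127/64

y_0 = S_0(0) = a_0 = 2
y_1 = S_1(0) = a_1 = 3
y_2 = S_2(0) = a_2 = 0
y_3 = S_2(1) = 5
t_q=7/2 is in segment 2 (τ=1/2); S_2(τ)=127/64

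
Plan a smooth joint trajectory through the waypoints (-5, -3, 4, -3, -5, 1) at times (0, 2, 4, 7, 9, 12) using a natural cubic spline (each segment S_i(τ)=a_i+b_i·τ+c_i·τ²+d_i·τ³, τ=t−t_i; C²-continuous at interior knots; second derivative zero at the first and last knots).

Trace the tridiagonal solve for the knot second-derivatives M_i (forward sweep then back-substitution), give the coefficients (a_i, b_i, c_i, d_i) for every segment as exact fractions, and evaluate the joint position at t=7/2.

  seg 0: a=-5 b=-17/1096 c=0 d=1113/4384
  seg 1: a=-3 b=1661/548 c=3339/2192 d=-2825/4384
  seg 2: a=4 b=1525/1096 c=-321/137 d=10865/29592
  seg 3: a=-3 b=-1509/548 c=3161/3288 d=-139/3288
  seg 4: a=-5 b=961/1644 c=2327/3288 d=-2327/29592
S(7/2) = 98169/35072

Δ: Δ0=1, Δ1=7/2, Δ2=-7/3, Δ3=-1, Δ4=2
row 1: diag=8, rhs=15; c'=1/4, d'=15/8
row 2: denom=10−2·1/4=19/2; d'=(-35−2·15/8)/(19/2)=-155/38
row 3: denom=10−3·6/19=172/19; d'=(8−3·-155/38)/(172/19)=769/344
row 4: denom=10−2·19/86=411/43; d'=(18−2·769/344)/(411/43)=2327/1644
back: M4=2327/1644
back: M3=769/344−19/86·2327/1644=3161/1644
back: M2=-155/38−6/19·3161/1644=-642/137
back: M1=15/8−1/4·-642/137=3339/1096
M: M0=0, M1=3339/1096, M2=-642/137, M3=3161/1644, M4=2327/1644, M5=0
seg 0: a=-5, c=M0/2=0, d=(M1−M0)/(6·2)=1113/4384, b=Δ0−h0·(2M0+M1)/6=-17/1096
seg 1: a=-3, c=M1/2=3339/2192, d=(M2−M1)/(6·2)=-2825/4384, b=Δ1−h1·(2M1+M2)/6=1661/548
seg 2: a=4, c=M2/2=-321/137, d=(M3−M2)/(6·3)=10865/29592, b=Δ2−h2·(2M2+M3)/6=1525/1096
seg 3: a=-3, c=M3/2=3161/3288, d=(M4−M3)/(6·2)=-139/3288, b=Δ3−h3·(2M3+M4)/6=-1509/548
seg 4: a=-5, c=M4/2=2327/3288, d=(M5−M4)/(6·3)=-2327/29592, b=Δ4−h4·(2M4+M5)/6=961/1644
t_q=7/2 → seg 1, τ=3/2; S=-3+1661/548·τ+3339/2192·τ²+-2825/4384·τ³=98169/35072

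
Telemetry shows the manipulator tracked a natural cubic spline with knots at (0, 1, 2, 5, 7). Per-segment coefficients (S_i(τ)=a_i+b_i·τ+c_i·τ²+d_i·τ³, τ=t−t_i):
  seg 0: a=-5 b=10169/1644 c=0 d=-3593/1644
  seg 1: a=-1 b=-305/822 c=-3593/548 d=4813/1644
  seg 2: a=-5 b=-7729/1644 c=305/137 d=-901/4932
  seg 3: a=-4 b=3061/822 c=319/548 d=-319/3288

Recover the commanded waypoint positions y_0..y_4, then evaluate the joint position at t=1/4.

y_0=-5 y_1=-1 y_2=-5 y_3=-4 y_4=5
S(1/4) = -122323/35072

y_0 = S_0(0) = a_0 = -5
y_1 = S_1(0) = a_1 = -1
y_2 = S_2(0) = a_2 = -5
y_3 = S_3(0) = a_3 = -4
y_4 = S_3(2) = 5
t_q=1/4 is in segment 0 (τ=1/4); S_0(τ)=-122323/35072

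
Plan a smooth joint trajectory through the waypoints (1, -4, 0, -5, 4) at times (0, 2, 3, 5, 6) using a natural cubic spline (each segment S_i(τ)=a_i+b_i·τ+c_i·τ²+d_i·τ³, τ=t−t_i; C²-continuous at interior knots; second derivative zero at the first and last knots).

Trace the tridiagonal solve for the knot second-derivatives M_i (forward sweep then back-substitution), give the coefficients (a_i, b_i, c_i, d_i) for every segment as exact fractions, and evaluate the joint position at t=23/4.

Δ: Δ0=-5/2, Δ1=4, Δ2=-5/2, Δ3=9
row 1: diag=6, rhs=39; c'=1/6, d'=13/2
row 2: denom=6−1·1/6=35/6; d'=(-39−1·13/2)/(35/6)=-39/5
row 3: denom=6−2·12/35=186/35; d'=(69−2·-39/5)/(186/35)=987/62
back: M3=987/62
back: M2=-39/5−12/35·987/62=-411/31
back: M1=13/2−1/6·-411/31=270/31
M: M0=0, M1=270/31, M2=-411/31, M3=987/62, M4=0
seg 0: a=1, c=M0/2=0, d=(M1−M0)/(6·2)=45/62, b=Δ0−h0·(2M0+M1)/6=-335/62
seg 1: a=-4, c=M1/2=135/31, d=(M2−M1)/(6·1)=-227/62, b=Δ1−h1·(2M1+M2)/6=205/62
seg 2: a=0, c=M2/2=-411/62, d=(M3−M2)/(6·2)=603/248, b=Δ2−h2·(2M2+M3)/6=32/31
seg 3: a=-5, c=M3/2=987/124, d=(M4−M3)/(6·1)=-329/124, b=Δ3−h3·(2M3+M4)/6=229/62
t_q=23/4 → seg 3, τ=3/4; S=-5+229/62·τ+987/124·τ²+-329/124·τ³=8953/7936

  seg 0: a=1 b=-335/62 c=0 d=45/62
  seg 1: a=-4 b=205/62 c=135/31 d=-227/62
  seg 2: a=0 b=32/31 c=-411/62 d=603/248
  seg 3: a=-5 b=229/62 c=987/124 d=-329/124
S(23/4) = 8953/7936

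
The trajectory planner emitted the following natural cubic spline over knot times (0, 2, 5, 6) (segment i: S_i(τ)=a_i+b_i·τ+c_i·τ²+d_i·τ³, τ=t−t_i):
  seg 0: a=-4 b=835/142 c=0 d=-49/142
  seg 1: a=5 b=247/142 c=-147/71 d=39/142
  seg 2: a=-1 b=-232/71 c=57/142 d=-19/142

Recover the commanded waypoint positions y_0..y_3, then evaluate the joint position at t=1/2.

y_0 = S_0(0) = a_0 = -4
y_1 = S_1(0) = a_1 = 5
y_2 = S_2(0) = a_2 = -1
y_3 = S_2(1) = -4
t_q=1/2 is in segment 0 (τ=1/2); S_0(τ)=-1253/1136

y_0=-4 y_1=5 y_2=-1 y_3=-4
S(1/2) = -1253/1136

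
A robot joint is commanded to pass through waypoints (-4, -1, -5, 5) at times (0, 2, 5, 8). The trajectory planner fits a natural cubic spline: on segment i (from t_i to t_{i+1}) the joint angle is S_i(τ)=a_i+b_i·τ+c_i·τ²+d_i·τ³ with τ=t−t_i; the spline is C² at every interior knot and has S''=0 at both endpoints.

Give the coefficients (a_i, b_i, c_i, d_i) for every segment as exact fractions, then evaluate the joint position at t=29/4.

Δ: Δ0=3/2, Δ1=-4/3, Δ2=10/3
row 1: diag=10, rhs=-17; c'=3/10, d'=-17/10
row 2: denom=12−3·3/10=111/10; d'=(28−3·-17/10)/(111/10)=331/111
back: M2=331/111
back: M1=-17/10−3/10·331/111=-96/37
M: M0=0, M1=-96/37, M2=331/111, M3=0
seg 0: a=-4, c=M0/2=0, d=(M1−M0)/(6·2)=-8/37, b=Δ0−h0·(2M0+M1)/6=175/74
seg 1: a=-1, c=M1/2=-48/37, d=(M2−M1)/(6·3)=619/1998, b=Δ1−h1·(2M1+M2)/6=-17/74
seg 2: a=-5, c=M2/2=331/222, d=(M3−M2)/(6·3)=-331/1998, b=Δ2−h2·(2M2+M3)/6=13/37
t_q=29/4 → seg 2, τ=9/4; S=-5+13/37·τ+331/222·τ²+-331/1998·τ³=6875/4736

  seg 0: a=-4 b=175/74 c=0 d=-8/37
  seg 1: a=-1 b=-17/74 c=-48/37 d=619/1998
  seg 2: a=-5 b=13/37 c=331/222 d=-331/1998
S(29/4) = 6875/4736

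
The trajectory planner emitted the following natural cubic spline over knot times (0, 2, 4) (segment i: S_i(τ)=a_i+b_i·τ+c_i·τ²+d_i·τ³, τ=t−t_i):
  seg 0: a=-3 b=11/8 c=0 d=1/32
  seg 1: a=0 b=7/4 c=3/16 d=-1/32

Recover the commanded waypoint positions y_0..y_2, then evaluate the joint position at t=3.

y_0=-3 y_1=0 y_2=4
S(3) = 61/32

y_0 = S_0(0) = a_0 = -3
y_1 = S_1(0) = a_1 = 0
y_2 = S_1(2) = 4
t_q=3 is in segment 1 (τ=1); S_1(τ)=61/32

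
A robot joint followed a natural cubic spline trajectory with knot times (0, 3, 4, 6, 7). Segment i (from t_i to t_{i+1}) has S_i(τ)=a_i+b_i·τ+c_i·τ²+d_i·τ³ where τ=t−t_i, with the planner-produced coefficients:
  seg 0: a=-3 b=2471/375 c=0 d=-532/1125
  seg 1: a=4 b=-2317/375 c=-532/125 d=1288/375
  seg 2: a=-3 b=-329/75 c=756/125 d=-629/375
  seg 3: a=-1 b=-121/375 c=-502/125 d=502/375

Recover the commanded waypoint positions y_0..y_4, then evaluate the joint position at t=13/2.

y_0 = S_0(0) = a_0 = -3
y_1 = S_1(0) = a_1 = 4
y_2 = S_2(0) = a_2 = -3
y_3 = S_3(0) = a_3 = -1
y_4 = S_3(1) = -4
t_q=13/2 is in segment 3 (τ=1/2); S_3(τ)=-999/500

y_0=-3 y_1=4 y_2=-3 y_3=-1 y_4=-4
S(13/2) = -999/500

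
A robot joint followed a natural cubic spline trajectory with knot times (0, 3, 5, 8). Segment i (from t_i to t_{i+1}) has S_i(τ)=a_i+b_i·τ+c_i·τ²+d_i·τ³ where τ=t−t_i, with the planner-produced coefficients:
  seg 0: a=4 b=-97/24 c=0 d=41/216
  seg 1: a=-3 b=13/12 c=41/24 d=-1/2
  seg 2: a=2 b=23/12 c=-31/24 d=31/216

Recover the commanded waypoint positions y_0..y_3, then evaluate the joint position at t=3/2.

y_0=4 y_1=-3 y_2=2 y_3=0
S(3/2) = -91/64

y_0 = S_0(0) = a_0 = 4
y_1 = S_1(0) = a_1 = -3
y_2 = S_2(0) = a_2 = 2
y_3 = S_2(3) = 0
t_q=3/2 is in segment 0 (τ=3/2); S_0(τ)=-91/64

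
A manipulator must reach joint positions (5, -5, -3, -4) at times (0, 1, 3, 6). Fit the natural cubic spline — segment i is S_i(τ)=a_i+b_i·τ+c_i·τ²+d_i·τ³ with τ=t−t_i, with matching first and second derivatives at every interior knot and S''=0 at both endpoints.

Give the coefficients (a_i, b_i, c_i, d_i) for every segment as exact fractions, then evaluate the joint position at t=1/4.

Δ: Δ0=-10, Δ1=1, Δ2=-1/3
row 1: diag=6, rhs=66; c'=1/3, d'=11
row 2: denom=10−2·1/3=28/3; d'=(-8−2·11)/(28/3)=-45/14
back: M2=-45/14
back: M1=11−1/3·-45/14=169/14
M: M0=0, M1=169/14, M2=-45/14, M3=0
seg 0: a=5, c=M0/2=0, d=(M1−M0)/(6·1)=169/84, b=Δ0−h0·(2M0+M1)/6=-1009/84
seg 1: a=-5, c=M1/2=169/28, d=(M2−M1)/(6·2)=-107/84, b=Δ1−h1·(2M1+M2)/6=-251/42
seg 2: a=-3, c=M2/2=-45/28, d=(M3−M2)/(6·3)=5/28, b=Δ2−h2·(2M2+M3)/6=121/42
t_q=1/4 → seg 0, τ=1/4; S=5+-1009/84·τ+0·τ²+169/84·τ³=3635/1792

  seg 0: a=5 b=-1009/84 c=0 d=169/84
  seg 1: a=-5 b=-251/42 c=169/28 d=-107/84
  seg 2: a=-3 b=121/42 c=-45/28 d=5/28
S(1/4) = 3635/1792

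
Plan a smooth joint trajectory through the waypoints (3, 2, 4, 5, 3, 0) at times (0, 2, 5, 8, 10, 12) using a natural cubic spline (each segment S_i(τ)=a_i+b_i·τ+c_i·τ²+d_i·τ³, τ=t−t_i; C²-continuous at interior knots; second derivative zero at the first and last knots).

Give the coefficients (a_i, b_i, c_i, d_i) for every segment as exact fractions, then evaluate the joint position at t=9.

Δ: Δ0=-1/2, Δ1=2/3, Δ2=1/3, Δ3=-1, Δ4=-3/2
row 1: diag=10, rhs=7; c'=3/10, d'=7/10
row 2: denom=12−3·3/10=111/10; d'=(-2−3·7/10)/(111/10)=-41/111
row 3: denom=10−3·10/37=340/37; d'=(-8−3·-41/111)/(340/37)=-3/4
row 4: denom=8−2·37/170=643/85; d'=(-3−2·-3/4)/(643/85)=-255/1286
back: M4=-255/1286
back: M3=-3/4−37/170·-255/1286=-909/1286
back: M2=-41/111−10/37·-909/1286=-344/1929
back: M1=7/10−3/10·-344/1929=969/1286
M: M0=0, M1=969/1286, M2=-344/1929, M3=-909/1286, M4=-255/1286, M5=0
seg 0: a=3, c=M0/2=0, d=(M1−M0)/(6·2)=323/5144, b=Δ0−h0·(2M0+M1)/6=-483/643
seg 1: a=2, c=M1/2=969/2572, d=(M2−M1)/(6·3)=-3595/69444, b=Δ1−h1·(2M1+M2)/6=3/1286
seg 2: a=4, c=M2/2=-172/1929, d=(M3−M2)/(6·3)=-2039/69444, b=Δ2−h2·(2M2+M3)/6=2225/2572
seg 3: a=5, c=M3/2=-909/2572, d=(M4−M3)/(6·2)=109/2572, b=Δ3−h3·(2M3+M4)/6=-595/1286
seg 4: a=3, c=M4/2=-255/2572, d=(M5−M4)/(6·2)=85/5144, b=Δ4−h4·(2M4+M5)/6=-1759/1286
t_q=9 → seg 3, τ=1; S=5+-595/1286·τ+-909/2572·τ²+109/2572·τ³=5435/1286

  seg 0: a=3 b=-483/643 c=0 d=323/5144
  seg 1: a=2 b=3/1286 c=969/2572 d=-3595/69444
  seg 2: a=4 b=2225/2572 c=-172/1929 d=-2039/69444
  seg 3: a=5 b=-595/1286 c=-909/2572 d=109/2572
  seg 4: a=3 b=-1759/1286 c=-255/2572 d=85/5144
S(9) = 5435/1286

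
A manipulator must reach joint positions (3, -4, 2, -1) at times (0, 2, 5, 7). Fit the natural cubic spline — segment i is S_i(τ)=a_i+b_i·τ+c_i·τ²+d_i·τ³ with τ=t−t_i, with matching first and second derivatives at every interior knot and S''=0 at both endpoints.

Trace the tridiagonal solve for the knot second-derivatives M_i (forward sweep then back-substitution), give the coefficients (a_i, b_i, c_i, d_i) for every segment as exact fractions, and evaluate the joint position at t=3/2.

Δ: Δ0=-7/2, Δ1=2, Δ2=-3/2
row 1: diag=10, rhs=33; c'=3/10, d'=33/10
row 2: denom=10−3·3/10=91/10; d'=(-21−3·33/10)/(91/10)=-309/91
back: M2=-309/91
back: M1=33/10−3/10·-309/91=393/91
M: M0=0, M1=393/91, M2=-309/91, M3=0
seg 0: a=3, c=M0/2=0, d=(M1−M0)/(6·2)=131/364, b=Δ0−h0·(2M0+M1)/6=-899/182
seg 1: a=-4, c=M1/2=393/182, d=(M2−M1)/(6·3)=-3/7, b=Δ1−h1·(2M1+M2)/6=-113/182
seg 2: a=2, c=M2/2=-309/182, d=(M3−M2)/(6·2)=103/364, b=Δ2−h2·(2M2+M3)/6=139/182
t_q=3/2 → seg 0, τ=3/2; S=3+-899/182·τ+0·τ²+131/364·τ³=-1329/416

  seg 0: a=3 b=-899/182 c=0 d=131/364
  seg 1: a=-4 b=-113/182 c=393/182 d=-3/7
  seg 2: a=2 b=139/182 c=-309/182 d=103/364
S(3/2) = -1329/416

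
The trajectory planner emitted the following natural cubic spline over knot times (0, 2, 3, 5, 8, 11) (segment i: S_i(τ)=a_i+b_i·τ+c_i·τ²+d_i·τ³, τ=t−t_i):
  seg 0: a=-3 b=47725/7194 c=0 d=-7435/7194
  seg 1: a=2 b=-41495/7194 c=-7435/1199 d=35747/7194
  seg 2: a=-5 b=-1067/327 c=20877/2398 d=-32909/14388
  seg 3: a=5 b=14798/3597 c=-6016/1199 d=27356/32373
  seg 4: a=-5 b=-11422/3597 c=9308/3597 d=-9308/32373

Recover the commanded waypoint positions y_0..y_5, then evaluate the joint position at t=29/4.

y_0=-3 y_1=2 y_2=-5 y_3=5 y_4=-5 y_5=1
S(29/4) = -29147/19184

y_0 = S_0(0) = a_0 = -3
y_1 = S_1(0) = a_1 = 2
y_2 = S_2(0) = a_2 = -5
y_3 = S_3(0) = a_3 = 5
y_4 = S_4(0) = a_4 = -5
y_5 = S_4(3) = 1
t_q=29/4 is in segment 3 (τ=9/4); S_3(τ)=-29147/19184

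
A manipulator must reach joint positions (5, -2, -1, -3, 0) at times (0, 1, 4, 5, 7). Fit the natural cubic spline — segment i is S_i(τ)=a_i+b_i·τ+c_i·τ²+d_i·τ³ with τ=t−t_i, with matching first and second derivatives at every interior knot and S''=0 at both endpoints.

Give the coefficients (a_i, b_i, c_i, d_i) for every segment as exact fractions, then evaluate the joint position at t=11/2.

Δ: Δ0=-7, Δ1=1/3, Δ2=-2, Δ3=3/2
row 1: diag=8, rhs=44; c'=3/8, d'=11/2
row 2: denom=8−3·3/8=55/8; d'=(-14−3·11/2)/(55/8)=-244/55
row 3: denom=6−1·8/55=322/55; d'=(21−1·-244/55)/(322/55)=1399/322
back: M3=1399/322
back: M2=-244/55−8/55·1399/322=-816/161
back: M1=11/2−3/8·-816/161=2383/322
M: M0=0, M1=2383/322, M2=-816/161, M3=1399/322, M4=0
seg 0: a=5, c=M0/2=0, d=(M1−M0)/(6·1)=2383/1932, b=Δ0−h0·(2M0+M1)/6=-15907/1932
seg 1: a=-2, c=M1/2=2383/644, d=(M2−M1)/(6·3)=-4015/5796, b=Δ1−h1·(2M1+M2)/6=-4379/966
seg 2: a=-1, c=M2/2=-408/161, d=(M3−M2)/(6·1)=433/276, b=Δ2−h2·(2M2+M3)/6=-1999/1932
seg 3: a=-3, c=M3/2=1399/644, d=(M4−M3)/(6·2)=-1399/3864, b=Δ3−h3·(2M3+M4)/6=-1349/966
t_q=11/2 → seg 3, τ=1/2; S=-3+-1349/966·τ+1399/644·τ²+-1399/3864·τ³=-4711/1472

  seg 0: a=5 b=-15907/1932 c=0 d=2383/1932
  seg 1: a=-2 b=-4379/966 c=2383/644 d=-4015/5796
  seg 2: a=-1 b=-1999/1932 c=-408/161 d=433/276
  seg 3: a=-3 b=-1349/966 c=1399/644 d=-1399/3864
S(11/2) = -4711/1472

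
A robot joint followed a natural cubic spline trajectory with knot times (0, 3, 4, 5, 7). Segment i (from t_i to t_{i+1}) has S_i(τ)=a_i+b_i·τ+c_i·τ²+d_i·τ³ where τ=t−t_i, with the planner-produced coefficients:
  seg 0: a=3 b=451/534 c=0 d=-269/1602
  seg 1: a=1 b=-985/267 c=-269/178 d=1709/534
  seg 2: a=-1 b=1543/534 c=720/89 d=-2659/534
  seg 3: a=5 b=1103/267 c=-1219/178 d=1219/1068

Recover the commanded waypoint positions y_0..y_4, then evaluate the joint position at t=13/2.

y_0=3 y_1=1 y_2=-1 y_3=5 y_4=-5
S(13/2) = -1025/2848

y_0 = S_0(0) = a_0 = 3
y_1 = S_1(0) = a_1 = 1
y_2 = S_2(0) = a_2 = -1
y_3 = S_3(0) = a_3 = 5
y_4 = S_3(2) = -5
t_q=13/2 is in segment 3 (τ=3/2); S_3(τ)=-1025/2848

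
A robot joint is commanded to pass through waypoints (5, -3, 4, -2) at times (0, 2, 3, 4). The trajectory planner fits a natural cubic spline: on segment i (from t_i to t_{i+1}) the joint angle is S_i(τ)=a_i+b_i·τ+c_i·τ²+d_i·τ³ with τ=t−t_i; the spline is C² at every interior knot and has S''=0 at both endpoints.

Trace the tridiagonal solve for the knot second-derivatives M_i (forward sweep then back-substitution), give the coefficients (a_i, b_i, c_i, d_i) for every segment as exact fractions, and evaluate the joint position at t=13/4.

  seg 0: a=5 b=-206/23 c=0 d=57/46
  seg 1: a=-3 b=136/23 c=171/23 d=-146/23
  seg 2: a=4 b=40/23 c=-267/23 d=89/23
S(13/4) = 5549/1472

Δ: Δ0=-4, Δ1=7, Δ2=-6
row 1: diag=6, rhs=66; c'=1/6, d'=11
row 2: denom=4−1·1/6=23/6; d'=(-78−1·11)/(23/6)=-534/23
back: M2=-534/23
back: M1=11−1/6·-534/23=342/23
M: M0=0, M1=342/23, M2=-534/23, M3=0
seg 0: a=5, c=M0/2=0, d=(M1−M0)/(6·2)=57/46, b=Δ0−h0·(2M0+M1)/6=-206/23
seg 1: a=-3, c=M1/2=171/23, d=(M2−M1)/(6·1)=-146/23, b=Δ1−h1·(2M1+M2)/6=136/23
seg 2: a=4, c=M2/2=-267/23, d=(M3−M2)/(6·1)=89/23, b=Δ2−h2·(2M2+M3)/6=40/23
t_q=13/4 → seg 2, τ=1/4; S=4+40/23·τ+-267/23·τ²+89/23·τ³=5549/1472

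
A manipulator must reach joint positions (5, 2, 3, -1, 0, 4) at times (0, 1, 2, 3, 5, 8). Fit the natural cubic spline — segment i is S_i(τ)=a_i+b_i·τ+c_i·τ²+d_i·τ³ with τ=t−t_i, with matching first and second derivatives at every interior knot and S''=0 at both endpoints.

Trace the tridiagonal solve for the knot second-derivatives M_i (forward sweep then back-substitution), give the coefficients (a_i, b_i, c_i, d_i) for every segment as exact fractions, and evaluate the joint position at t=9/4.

Δ: Δ0=-3, Δ1=1, Δ2=-4, Δ3=1/2, Δ4=4/3
row 1: diag=4, rhs=24; c'=1/4, d'=6
row 2: denom=4−1·1/4=15/4; d'=(-30−1·6)/(15/4)=-48/5
row 3: denom=6−1·4/15=86/15; d'=(27−1·-48/5)/(86/15)=549/86
row 4: denom=10−2·15/43=400/43; d'=(5−2·549/86)/(400/43)=-167/200
back: M4=-167/200
back: M3=549/86−15/43·-167/200=267/40
back: M2=-48/5−4/15·267/40=-569/50
back: M1=6−1/4·-569/50=1769/200
M: M0=0, M1=1769/200, M2=-569/50, M3=267/40, M4=-167/200, M5=0
seg 0: a=5, c=M0/2=0, d=(M1−M0)/(6·1)=1769/1200, b=Δ0−h0·(2M0+M1)/6=-5369/1200
seg 1: a=2, c=M1/2=1769/400, d=(M2−M1)/(6·1)=-809/240, b=Δ1−h1·(2M1+M2)/6=-31/600
seg 2: a=3, c=M2/2=-569/100, d=(M3−M2)/(6·1)=3611/1200, b=Δ2−h2·(2M2+M3)/6=-1583/1200
seg 3: a=-1, c=M3/2=267/80, d=(M4−M3)/(6·2)=-751/1200, b=Δ3−h3·(2M3+M4)/6=-2203/600
seg 4: a=0, c=M4/2=-167/400, d=(M5−M4)/(6·3)=167/3600, b=Δ4−h4·(2M4+M5)/6=1301/600
t_q=9/4 → seg 2, τ=1/4; S=3+-1583/1200·τ+-569/100·τ²+3611/1200·τ³=60457/25600

  seg 0: a=5 b=-5369/1200 c=0 d=1769/1200
  seg 1: a=2 b=-31/600 c=1769/400 d=-809/240
  seg 2: a=3 b=-1583/1200 c=-569/100 d=3611/1200
  seg 3: a=-1 b=-2203/600 c=267/80 d=-751/1200
  seg 4: a=0 b=1301/600 c=-167/400 d=167/3600
S(9/4) = 60457/25600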